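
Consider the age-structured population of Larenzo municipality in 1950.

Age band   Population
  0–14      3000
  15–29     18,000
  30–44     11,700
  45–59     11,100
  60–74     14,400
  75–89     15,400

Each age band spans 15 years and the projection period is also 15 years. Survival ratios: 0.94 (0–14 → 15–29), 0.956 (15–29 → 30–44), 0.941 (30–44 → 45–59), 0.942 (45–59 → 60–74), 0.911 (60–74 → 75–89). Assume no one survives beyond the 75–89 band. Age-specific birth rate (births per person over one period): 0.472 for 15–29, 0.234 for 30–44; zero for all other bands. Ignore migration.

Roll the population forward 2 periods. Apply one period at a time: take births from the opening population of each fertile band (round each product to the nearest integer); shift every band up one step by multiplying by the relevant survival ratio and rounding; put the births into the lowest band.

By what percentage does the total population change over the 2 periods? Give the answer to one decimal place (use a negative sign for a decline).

-25.7

Period 1:
Births: 18000 * 0.472 = 8496, 11700 * 0.234 = 2738 → 11234
15–29: 3000 * 0.94 = 2820
30–44: 18000 * 0.956 = 17208
45–59: 11700 * 0.941 = 11010
60–74: 11100 * 0.942 = 10456
75–89: 14400 * 0.911 = 13118
Population now: 0–14=11234, 15–29=2820, 30–44=17208, 45–59=11010, 60–74=10456, 75–89=13118
Period 2:
Births: 2820 * 0.472 = 1331, 17208 * 0.234 = 4027 → 5358
15–29: 11234 * 0.94 = 10560
30–44: 2820 * 0.956 = 2696
45–59: 17208 * 0.941 = 16193
60–74: 11010 * 0.942 = 10371
75–89: 10456 * 0.911 = 9525
Population now: 0–14=5358, 15–29=10560, 30–44=2696, 45–59=16193, 60–74=10371, 75–89=9525
Total: 73600 → 54703; change = -18897; percentage change = -25.7%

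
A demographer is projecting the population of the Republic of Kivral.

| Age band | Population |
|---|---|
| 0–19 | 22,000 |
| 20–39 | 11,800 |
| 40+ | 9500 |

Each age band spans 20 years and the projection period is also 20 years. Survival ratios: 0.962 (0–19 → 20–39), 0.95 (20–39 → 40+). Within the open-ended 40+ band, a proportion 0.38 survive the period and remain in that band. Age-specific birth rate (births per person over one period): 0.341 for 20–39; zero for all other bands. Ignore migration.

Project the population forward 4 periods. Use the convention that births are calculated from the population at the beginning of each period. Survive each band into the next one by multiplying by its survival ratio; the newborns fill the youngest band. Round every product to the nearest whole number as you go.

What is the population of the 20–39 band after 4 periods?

Call the groups 1 to 3, youngest first.
— Period 1 —
Births: 11800 * 0.341 = 4024
Group 2: 22000 * 0.962 = 21164
Group 3: 11800 * 0.95 + 9500 * 0.38 = 11210 + 3610 = 14820
End of period: [4024, 21164, 14820]
— Period 2 —
Births: 21164 * 0.341 = 7217
Group 2: 4024 * 0.962 = 3871
Group 3: 21164 * 0.95 + 14820 * 0.38 = 20106 + 5632 = 25738
End of period: [7217, 3871, 25738]
— Period 3 —
Births: 3871 * 0.341 = 1320
Group 2: 7217 * 0.962 = 6943
Group 3: 3871 * 0.95 + 25738 * 0.38 = 3677 + 9780 = 13457
End of period: [1320, 6943, 13457]
— Period 4 —
Births: 6943 * 0.341 = 2368
Group 2: 1320 * 0.962 = 1270
Group 3: 6943 * 0.95 + 13457 * 0.38 = 6596 + 5114 = 11710
End of period: [2368, 1270, 11710]

1270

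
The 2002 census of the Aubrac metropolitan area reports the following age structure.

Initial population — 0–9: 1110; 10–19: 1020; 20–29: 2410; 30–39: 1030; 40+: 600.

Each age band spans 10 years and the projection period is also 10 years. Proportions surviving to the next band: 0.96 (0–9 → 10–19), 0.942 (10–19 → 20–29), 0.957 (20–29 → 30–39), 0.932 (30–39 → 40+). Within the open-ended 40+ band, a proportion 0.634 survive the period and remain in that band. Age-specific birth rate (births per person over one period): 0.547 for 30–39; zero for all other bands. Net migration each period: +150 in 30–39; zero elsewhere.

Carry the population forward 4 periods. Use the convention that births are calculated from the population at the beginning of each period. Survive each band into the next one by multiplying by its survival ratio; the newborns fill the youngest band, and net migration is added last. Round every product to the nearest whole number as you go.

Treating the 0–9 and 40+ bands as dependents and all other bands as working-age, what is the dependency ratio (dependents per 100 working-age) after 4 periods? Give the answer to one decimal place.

146.6

Let band 1 be 0–9 through band 5 = 40+.
Period 1:
Births: 1030 × 0.547 = 563
Band 2: 1110 × 0.96 = 1066
Band 3: 1020 × 0.942 = 961
Band 4: 2410 × 0.957 = 2306
Band 5: 1030 × 0.932 + 600 × 0.634 = 960 + 380 = 1340
Net migration: Band 4 + 150 → 2456
End of period: [563, 1066, 961, 2456, 1340]
Period 2:
Births: 2456 × 0.547 = 1343
Band 2: 563 × 0.96 = 540
Band 3: 1066 × 0.942 = 1004
Band 4: 961 × 0.957 = 920
Band 5: 2456 × 0.932 + 1340 × 0.634 = 2289 + 850 = 3139
Net migration: Band 4 + 150 → 1070
End of period: [1343, 540, 1004, 1070, 3139]
Period 3:
Births: 1070 × 0.547 = 585
Band 2: 1343 × 0.96 = 1289
Band 3: 540 × 0.942 = 509
Band 4: 1004 × 0.957 = 961
Band 5: 1070 × 0.932 + 3139 × 0.634 = 997 + 1990 = 2987
Net migration: Band 4 + 150 → 1111
End of period: [585, 1289, 509, 1111, 2987]
Period 4:
Births: 1111 × 0.547 = 608
Band 2: 585 × 0.96 = 562
Band 3: 1289 × 0.942 = 1214
Band 4: 509 × 0.957 = 487
Band 5: 1111 × 0.932 + 2987 × 0.634 = 1035 + 1894 = 2929
Net migration: Band 4 + 150 → 637
End of period: [608, 562, 1214, 637, 2929]
Dependents (band 0–9 + band 40+) = 608 + 2929 = 3537; working-age = 2413; ratio = 3537/2413 × 100 = 146.6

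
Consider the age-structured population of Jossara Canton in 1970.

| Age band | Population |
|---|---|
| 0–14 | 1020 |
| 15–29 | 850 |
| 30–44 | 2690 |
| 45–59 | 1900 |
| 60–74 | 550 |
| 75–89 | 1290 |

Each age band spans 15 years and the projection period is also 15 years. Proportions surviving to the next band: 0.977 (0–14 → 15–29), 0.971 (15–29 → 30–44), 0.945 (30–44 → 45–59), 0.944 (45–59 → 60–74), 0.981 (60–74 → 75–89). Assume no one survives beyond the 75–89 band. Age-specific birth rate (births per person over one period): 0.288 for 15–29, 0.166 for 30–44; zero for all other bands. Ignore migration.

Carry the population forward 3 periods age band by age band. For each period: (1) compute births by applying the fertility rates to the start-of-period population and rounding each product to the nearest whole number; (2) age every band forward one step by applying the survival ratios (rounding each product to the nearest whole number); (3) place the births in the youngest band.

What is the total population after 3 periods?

Period 1.
Births: 850 * 0.288 = 245, 2690 * 0.166 = 447 ⇒ total 692
15–29: 1020 * 0.977 = 997
30–44: 850 * 0.971 = 825
45–59: 2690 * 0.945 = 2542
60–74: 1900 * 0.944 = 1794
75–89: 550 * 0.981 = 540
Population now: 0–14=692, 15–29=997, 30–44=825, 45–59=2542, 60–74=1794, 75–89=540
Period 2.
Births: 997 * 0.288 = 287, 825 * 0.166 = 137 ⇒ total 424
15–29: 692 * 0.977 = 676
30–44: 997 * 0.971 = 968
45–59: 825 * 0.945 = 780
60–74: 2542 * 0.944 = 2400
75–89: 1794 * 0.981 = 1760
Population now: 0–14=424, 15–29=676, 30–44=968, 45–59=780, 60–74=2400, 75–89=1760
Period 3.
Births: 676 * 0.288 = 195, 968 * 0.166 = 161 ⇒ total 356
15–29: 424 * 0.977 = 414
30–44: 676 * 0.971 = 656
45–59: 968 * 0.945 = 915
60–74: 780 * 0.944 = 736
75–89: 2400 * 0.981 = 2354
Population now: 0–14=356, 15–29=414, 30–44=656, 45–59=915, 60–74=736, 75–89=2354
Total after period 3: 356 + 414 + 656 + 915 + 736 + 2354 = 5431

5431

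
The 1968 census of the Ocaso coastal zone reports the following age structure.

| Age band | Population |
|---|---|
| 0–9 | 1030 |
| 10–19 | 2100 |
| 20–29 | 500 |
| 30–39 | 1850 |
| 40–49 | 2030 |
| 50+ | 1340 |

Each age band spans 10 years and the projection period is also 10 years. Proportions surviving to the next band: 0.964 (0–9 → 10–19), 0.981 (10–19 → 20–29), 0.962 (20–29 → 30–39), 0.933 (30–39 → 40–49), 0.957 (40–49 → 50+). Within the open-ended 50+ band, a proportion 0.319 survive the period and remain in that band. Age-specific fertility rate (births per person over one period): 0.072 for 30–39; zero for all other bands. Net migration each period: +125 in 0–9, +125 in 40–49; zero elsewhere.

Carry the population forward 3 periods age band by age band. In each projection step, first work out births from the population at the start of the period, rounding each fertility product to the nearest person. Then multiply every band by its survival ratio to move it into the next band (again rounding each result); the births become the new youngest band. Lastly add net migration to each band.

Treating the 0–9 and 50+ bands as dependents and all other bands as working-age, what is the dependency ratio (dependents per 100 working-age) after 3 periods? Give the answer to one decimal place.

49.0

Period 1.
Births: 1850 * 0.072 = 133
10–19: 1030 * 0.964 = 993
20–29: 2100 * 0.981 = 2060
30–39: 500 * 0.962 = 481
40–49: 1850 * 0.933 = 1726
50+: 2030 * 0.957 + 1340 * 0.319 = 1943 + 427 = 2370
Net migration: 0–9 + 125 → 258; 40–49 + 125 → 1851
End of period: [258, 993, 2060, 481, 1851, 2370]
Period 2.
Births: 481 * 0.072 = 35
10–19: 258 * 0.964 = 249
20–29: 993 * 0.981 = 974
30–39: 2060 * 0.962 = 1982
40–49: 481 * 0.933 = 449
50+: 1851 * 0.957 + 2370 * 0.319 = 1771 + 756 = 2527
Net migration: 0–9 + 125 → 160; 40–49 + 125 → 574
End of period: [160, 249, 974, 1982, 574, 2527]
Period 3.
Births: 1982 * 0.072 = 143
10–19: 160 * 0.964 = 154
20–29: 249 * 0.981 = 244
30–39: 974 * 0.962 = 937
40–49: 1982 * 0.933 = 1849
50+: 574 * 0.957 + 2527 * 0.319 = 549 + 806 = 1355
Net migration: 0–9 + 125 → 268; 40–49 + 125 → 1974
End of period: [268, 154, 244, 937, 1974, 1355]
Dependents (band 0–9 + band 50+) = 268 + 1355 = 1623; working-age = 3309; ratio = 1623/3309 × 100 = 49.0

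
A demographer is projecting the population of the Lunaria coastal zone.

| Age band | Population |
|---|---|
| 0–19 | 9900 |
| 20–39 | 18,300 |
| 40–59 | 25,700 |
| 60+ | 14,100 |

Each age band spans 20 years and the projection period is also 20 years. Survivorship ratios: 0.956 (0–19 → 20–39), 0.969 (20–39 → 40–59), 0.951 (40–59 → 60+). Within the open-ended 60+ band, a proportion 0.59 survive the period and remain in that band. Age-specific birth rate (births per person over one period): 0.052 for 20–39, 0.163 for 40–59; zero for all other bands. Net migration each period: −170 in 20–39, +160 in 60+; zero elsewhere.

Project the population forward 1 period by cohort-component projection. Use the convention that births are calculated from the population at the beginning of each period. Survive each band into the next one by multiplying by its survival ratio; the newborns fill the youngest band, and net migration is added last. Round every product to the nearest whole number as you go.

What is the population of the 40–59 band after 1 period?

Period 1.
Births: 18300 × 0.052 = 952  |  25700 × 0.163 = 4189 — total 5141
20–39: 9900 × 0.956 = 9464
40–59: 18300 × 0.969 = 17733
60+: 25700 × 0.951 + 14100 × 0.59 = 24441 + 8319 = 32760
Net migration: 20–39 − 170 → 9294; 60+ + 160 → 32920
→ [5141, 9294, 17733, 32920]

17733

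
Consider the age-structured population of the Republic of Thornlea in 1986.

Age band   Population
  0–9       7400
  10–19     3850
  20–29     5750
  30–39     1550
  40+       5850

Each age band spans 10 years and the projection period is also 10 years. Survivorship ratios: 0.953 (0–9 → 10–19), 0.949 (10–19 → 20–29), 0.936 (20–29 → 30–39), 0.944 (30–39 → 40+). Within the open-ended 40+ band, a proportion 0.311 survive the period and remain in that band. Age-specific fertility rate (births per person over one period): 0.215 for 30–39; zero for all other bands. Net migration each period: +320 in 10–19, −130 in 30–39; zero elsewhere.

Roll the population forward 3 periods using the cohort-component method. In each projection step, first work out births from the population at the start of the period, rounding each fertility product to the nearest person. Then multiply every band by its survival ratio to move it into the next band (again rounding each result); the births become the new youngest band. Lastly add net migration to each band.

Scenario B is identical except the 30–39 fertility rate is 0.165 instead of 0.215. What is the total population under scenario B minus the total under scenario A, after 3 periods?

-484

Let band 1 be 0–9 through band 5 = 40+.
Period 1.
Births: 1550 × 0.215 = 333
Band 2: 7400 × 0.953 = 7052
Band 3: 3850 × 0.949 = 3654
Band 4: 5750 × 0.936 = 5382
Band 5: 1550 × 0.944 + 5850 × 0.311 = 1463 + 1819 = 3282
Net migration: Band 2 + 320 → 7372; Band 4 − 130 → 5252
Giving 333 / 7372 / 3654 / 5252 / 3282.
Period 2.
Births: 5252 × 0.215 = 1129
Band 2: 333 × 0.953 = 317
Band 3: 7372 × 0.949 = 6996
Band 4: 3654 × 0.936 = 3420
Band 5: 5252 × 0.944 + 3282 × 0.311 = 4958 + 1021 = 5979
Net migration: Band 2 + 320 → 637; Band 4 − 130 → 3290
Giving 1129 / 637 / 6996 / 3290 / 5979.
Period 3.
Births: 3290 × 0.215 = 707
Band 2: 1129 × 0.953 = 1076
Band 3: 637 × 0.949 = 605
Band 4: 6996 × 0.936 = 6548
Band 5: 3290 × 0.944 + 5979 × 0.311 = 3106 + 1859 = 4965
Net migration: Band 2 + 320 → 1396; Band 4 − 130 → 6418
Giving 707 / 1396 / 605 / 6418 / 4965.
Scenario A total after 3 periods: 14091
Scenario B projection —
Period 1.
Births: 1550 × 0.165 = 256
Band 2: 7400 × 0.953 = 7052
Band 3: 3850 × 0.949 = 3654
Band 4: 5750 × 0.936 = 5382
Band 5: 1550 × 0.944 + 5850 × 0.311 = 1463 + 1819 = 3282
Net migration: Band 2 + 320 → 7372; Band 4 − 130 → 5252
Giving 256 / 7372 / 3654 / 5252 / 3282.
Period 2.
Births: 5252 × 0.165 = 867
Band 2: 256 × 0.953 = 244
Band 3: 7372 × 0.949 = 6996
Band 4: 3654 × 0.936 = 3420
Band 5: 5252 × 0.944 + 3282 × 0.311 = 4958 + 1021 = 5979
Net migration: Band 2 + 320 → 564; Band 4 − 130 → 3290
Giving 867 / 564 / 6996 / 3290 / 5979.
Period 3.
Births: 3290 × 0.165 = 543
Band 2: 867 × 0.953 = 826
Band 3: 564 × 0.949 = 535
Band 4: 6996 × 0.936 = 6548
Band 5: 3290 × 0.944 + 5979 × 0.311 = 3106 + 1859 = 4965
Net migration: Band 2 + 320 → 1146; Band 4 − 130 → 6418
Giving 543 / 1146 / 535 / 6418 / 4965.
Scenario B total after 3 periods: 13607
Difference B − A = 13607 − 14091 = -484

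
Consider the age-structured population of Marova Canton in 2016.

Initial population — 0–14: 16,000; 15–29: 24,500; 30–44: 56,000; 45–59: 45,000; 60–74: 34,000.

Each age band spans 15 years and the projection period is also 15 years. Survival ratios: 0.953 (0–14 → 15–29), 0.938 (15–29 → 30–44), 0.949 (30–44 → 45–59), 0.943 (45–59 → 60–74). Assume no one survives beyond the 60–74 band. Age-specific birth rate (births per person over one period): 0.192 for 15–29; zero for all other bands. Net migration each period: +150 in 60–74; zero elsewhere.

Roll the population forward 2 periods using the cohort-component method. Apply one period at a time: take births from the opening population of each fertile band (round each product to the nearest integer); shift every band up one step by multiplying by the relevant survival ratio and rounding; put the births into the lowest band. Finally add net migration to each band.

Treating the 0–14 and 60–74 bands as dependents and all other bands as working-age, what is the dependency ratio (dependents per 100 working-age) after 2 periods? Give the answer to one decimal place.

— Period 1 —
Births: 24500 * 0.192 = 4704
15–29: 16000 * 0.953 = 15248
30–44: 24500 * 0.938 = 22981
45–59: 56000 * 0.949 = 53144
60–74: 45000 * 0.943 = 42435
Net migration: 60–74 + 150 → 42585
Giving 4704 / 15248 / 22981 / 53144 / 42585.
— Period 2 —
Births: 15248 * 0.192 = 2928
15–29: 4704 * 0.953 = 4483
30–44: 15248 * 0.938 = 14303
45–59: 22981 * 0.949 = 21809
60–74: 53144 * 0.943 = 50115
Net migration: 60–74 + 150 → 50265
Giving 2928 / 4483 / 14303 / 21809 / 50265.
Dependents (band 0–14 + band 60–74) = 2928 + 50265 = 53193; working-age = 40595; ratio = 53193/40595 × 100 = 131.0

131.0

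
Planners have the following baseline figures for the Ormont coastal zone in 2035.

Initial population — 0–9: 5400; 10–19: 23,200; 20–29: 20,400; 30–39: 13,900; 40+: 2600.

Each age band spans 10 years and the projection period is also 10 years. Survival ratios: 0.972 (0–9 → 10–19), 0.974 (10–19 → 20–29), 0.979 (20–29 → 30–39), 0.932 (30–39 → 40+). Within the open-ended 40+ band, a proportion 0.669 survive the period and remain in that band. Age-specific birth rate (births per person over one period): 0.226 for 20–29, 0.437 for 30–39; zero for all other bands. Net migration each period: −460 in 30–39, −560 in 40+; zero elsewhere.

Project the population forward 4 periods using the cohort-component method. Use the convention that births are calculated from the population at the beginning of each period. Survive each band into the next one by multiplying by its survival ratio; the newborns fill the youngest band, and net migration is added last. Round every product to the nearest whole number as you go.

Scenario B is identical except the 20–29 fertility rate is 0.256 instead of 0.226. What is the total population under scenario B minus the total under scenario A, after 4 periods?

1809

Period 1:
Births: 20400 * 0.226 = 4610, 13900 * 0.437 = 6074 ⇒ total 10684
10–19: 5400 * 0.972 = 5249
20–29: 23200 * 0.974 = 22597
30–39: 20400 * 0.979 = 19972
40+: 13900 * 0.932 + 2600 * 0.669 = 12955 + 1739 = 14694
Net migration: 30–39 − 460 → 19512; 40+ − 560 → 14134
Population now: 0–9=10684, 10–19=5249, 20–29=22597, 30–39=19512, 40+=14134
Period 2:
Births: 22597 * 0.226 = 5107, 19512 * 0.437 = 8527 ⇒ total 13634
10–19: 10684 * 0.972 = 10385
20–29: 5249 * 0.974 = 5113
30–39: 22597 * 0.979 = 22122
40+: 19512 * 0.932 + 14134 * 0.669 = 18185 + 9456 = 27641
Net migration: 30–39 − 460 → 21662; 40+ − 560 → 27081
Population now: 0–9=13634, 10–19=10385, 20–29=5113, 30–39=21662, 40+=27081
Period 3:
Births: 5113 * 0.226 = 1156, 21662 * 0.437 = 9466 ⇒ total 10622
10–19: 13634 * 0.972 = 13252
20–29: 10385 * 0.974 = 10115
30–39: 5113 * 0.979 = 5006
40+: 21662 * 0.932 + 27081 * 0.669 = 20189 + 18117 = 38306
Net migration: 30–39 − 460 → 4546; 40+ − 560 → 37746
Population now: 0–9=10622, 10–19=13252, 20–29=10115, 30–39=4546, 40+=37746
Period 4:
Births: 10115 * 0.226 = 2286, 4546 * 0.437 = 1987 ⇒ total 4273
10–19: 10622 * 0.972 = 10325
20–29: 13252 * 0.974 = 12907
30–39: 10115 * 0.979 = 9903
40+: 4546 * 0.932 + 37746 * 0.669 = 4237 + 25252 = 29489
Net migration: 30–39 − 460 → 9443; 40+ − 560 → 28929
Population now: 0–9=4273, 10–19=10325, 20–29=12907, 30–39=9443, 40+=28929
Scenario A total after 4 periods: 65877
Scenario B projection —
Period 1:
Births: 20400 * 0.256 = 5222, 13900 * 0.437 = 6074 ⇒ total 11296
10–19: 5400 * 0.972 = 5249
20–29: 23200 * 0.974 = 22597
30–39: 20400 * 0.979 = 19972
40+: 13900 * 0.932 + 2600 * 0.669 = 12955 + 1739 = 14694
Net migration: 30–39 − 460 → 19512; 40+ − 560 → 14134
Population now: 0–9=11296, 10–19=5249, 20–29=22597, 30–39=19512, 40+=14134
Period 2:
Births: 22597 * 0.256 = 5785, 19512 * 0.437 = 8527 ⇒ total 14312
10–19: 11296 * 0.972 = 10980
20–29: 5249 * 0.974 = 5113
30–39: 22597 * 0.979 = 22122
40+: 19512 * 0.932 + 14134 * 0.669 = 18185 + 9456 = 27641
Net migration: 30–39 − 460 → 21662; 40+ − 560 → 27081
Population now: 0–9=14312, 10–19=10980, 20–29=5113, 30–39=21662, 40+=27081
Period 3:
Births: 5113 * 0.256 = 1309, 21662 * 0.437 = 9466 ⇒ total 10775
10–19: 14312 * 0.972 = 13911
20–29: 10980 * 0.974 = 10695
30–39: 5113 * 0.979 = 5006
40+: 21662 * 0.932 + 27081 * 0.669 = 20189 + 18117 = 38306
Net migration: 30–39 − 460 → 4546; 40+ − 560 → 37746
Population now: 0–9=10775, 10–19=13911, 20–29=10695, 30–39=4546, 40+=37746
Period 4:
Births: 10695 * 0.256 = 2738, 4546 * 0.437 = 1987 ⇒ total 4725
10–19: 10775 * 0.972 = 10473
20–29: 13911 * 0.974 = 13549
30–39: 10695 * 0.979 = 10470
40+: 4546 * 0.932 + 37746 * 0.669 = 4237 + 25252 = 29489
Net migration: 30–39 − 460 → 10010; 40+ − 560 → 28929
Population now: 0–9=4725, 10–19=10473, 20–29=13549, 30–39=10010, 40+=28929
Scenario B total after 4 periods: 67686
Difference B − A = 67686 − 65877 = 1809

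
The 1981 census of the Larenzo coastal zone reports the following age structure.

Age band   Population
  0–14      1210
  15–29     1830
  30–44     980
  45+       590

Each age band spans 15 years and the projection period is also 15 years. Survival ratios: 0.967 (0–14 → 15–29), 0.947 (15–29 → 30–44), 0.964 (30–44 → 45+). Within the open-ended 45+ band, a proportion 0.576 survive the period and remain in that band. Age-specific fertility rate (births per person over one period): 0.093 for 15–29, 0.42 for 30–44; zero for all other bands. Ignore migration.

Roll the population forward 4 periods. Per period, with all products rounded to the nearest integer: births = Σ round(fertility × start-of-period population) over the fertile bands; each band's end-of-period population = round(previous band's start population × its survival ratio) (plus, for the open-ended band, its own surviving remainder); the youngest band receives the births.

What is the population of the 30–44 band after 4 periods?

766

— Period 1 —
Births: 1830 × 0.093 = 170  |  980 × 0.42 = 412 — total 582
15–29: 1210 × 0.967 = 1170
30–44: 1830 × 0.947 = 1733
45+: 980 × 0.964 + 590 × 0.576 = 945 + 340 = 1285
End of period: [582, 1170, 1733, 1285]
— Period 2 —
Births: 1170 × 0.093 = 109  |  1733 × 0.42 = 728 — total 837
15–29: 582 × 0.967 = 563
30–44: 1170 × 0.947 = 1108
45+: 1733 × 0.964 + 1285 × 0.576 = 1671 + 740 = 2411
End of period: [837, 563, 1108, 2411]
— Period 3 —
Births: 563 × 0.093 = 52  |  1108 × 0.42 = 465 — total 517
15–29: 837 × 0.967 = 809
30–44: 563 × 0.947 = 533
45+: 1108 × 0.964 + 2411 × 0.576 = 1068 + 1389 = 2457
End of period: [517, 809, 533, 2457]
— Period 4 —
Births: 809 × 0.093 = 75  |  533 × 0.42 = 224 — total 299
15–29: 517 × 0.967 = 500
30–44: 809 × 0.947 = 766
45+: 533 × 0.964 + 2457 × 0.576 = 514 + 1415 = 1929
End of period: [299, 500, 766, 1929]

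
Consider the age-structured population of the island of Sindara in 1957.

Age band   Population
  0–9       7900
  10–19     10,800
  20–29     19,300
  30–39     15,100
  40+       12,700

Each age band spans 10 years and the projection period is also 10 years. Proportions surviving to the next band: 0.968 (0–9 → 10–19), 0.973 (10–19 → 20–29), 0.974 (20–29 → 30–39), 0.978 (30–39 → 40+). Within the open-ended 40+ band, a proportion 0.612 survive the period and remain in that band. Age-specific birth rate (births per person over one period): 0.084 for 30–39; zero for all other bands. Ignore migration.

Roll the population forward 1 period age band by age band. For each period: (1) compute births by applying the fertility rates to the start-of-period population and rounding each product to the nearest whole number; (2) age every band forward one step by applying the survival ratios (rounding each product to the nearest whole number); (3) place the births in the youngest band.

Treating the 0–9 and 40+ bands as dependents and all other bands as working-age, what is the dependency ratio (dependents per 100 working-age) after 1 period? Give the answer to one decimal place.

64.4

Numbering the groups 1..5 from youngest to oldest:
Period 1:
Births: 15100 * 0.084 = 1268
Group 2: 7900 * 0.968 = 7647
Group 3: 10800 * 0.973 = 10508
Group 4: 19300 * 0.974 = 18798
Group 5: 15100 * 0.978 + 12700 * 0.612 = 14768 + 7772 = 22540
Giving 1268 / 7647 / 10508 / 18798 / 22540.
Dependents (band 0–9 + band 40+) = 1268 + 22540 = 23808; working-age = 36953; ratio = 23808/36953 × 100 = 64.4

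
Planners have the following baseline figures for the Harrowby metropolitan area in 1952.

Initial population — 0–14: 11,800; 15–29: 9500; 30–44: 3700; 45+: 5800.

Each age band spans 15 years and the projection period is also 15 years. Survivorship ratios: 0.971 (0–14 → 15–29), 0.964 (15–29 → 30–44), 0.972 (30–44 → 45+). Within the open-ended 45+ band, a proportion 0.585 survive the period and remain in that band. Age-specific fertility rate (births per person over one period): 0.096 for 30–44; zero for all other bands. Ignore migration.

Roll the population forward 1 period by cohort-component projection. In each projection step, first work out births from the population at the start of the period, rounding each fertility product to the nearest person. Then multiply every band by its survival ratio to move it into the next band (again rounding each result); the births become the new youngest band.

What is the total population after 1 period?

After projecting period 1:
Births: 3700 × 0.096 = 355
15–29: 11800 × 0.971 = 11458
30–44: 9500 × 0.964 = 9158
45+: 3700 × 0.972 + 5800 × 0.585 = 3596 + 3393 = 6989
Population now: 0–14=355, 15–29=11458, 30–44=9158, 45+=6989
Total after period 1: 355 + 11458 + 9158 + 6989 = 27960

27960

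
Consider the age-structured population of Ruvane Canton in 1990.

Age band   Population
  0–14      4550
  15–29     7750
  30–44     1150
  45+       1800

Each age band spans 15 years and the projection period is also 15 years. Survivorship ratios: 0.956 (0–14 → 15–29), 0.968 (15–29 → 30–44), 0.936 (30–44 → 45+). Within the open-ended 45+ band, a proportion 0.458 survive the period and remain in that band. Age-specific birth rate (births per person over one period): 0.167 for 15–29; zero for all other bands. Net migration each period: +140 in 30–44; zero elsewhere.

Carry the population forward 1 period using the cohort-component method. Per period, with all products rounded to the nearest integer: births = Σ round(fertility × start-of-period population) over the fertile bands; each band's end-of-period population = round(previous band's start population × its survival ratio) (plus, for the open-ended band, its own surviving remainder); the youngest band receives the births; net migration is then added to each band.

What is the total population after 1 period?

15186

Call the bands 1 to 4, youngest first.
After projecting period 1:
Births: 7750 × 0.167 = 1294
Band 2: 4550 × 0.956 = 4350
Band 3: 7750 × 0.968 = 7502
Band 4: 1150 × 0.936 + 1800 × 0.458 = 1076 + 824 = 1900
Net migration: Band 3 + 140 → 7642
→ [1294, 4350, 7642, 1900]
Total after period 1: 1294 + 4350 + 7642 + 1900 = 15186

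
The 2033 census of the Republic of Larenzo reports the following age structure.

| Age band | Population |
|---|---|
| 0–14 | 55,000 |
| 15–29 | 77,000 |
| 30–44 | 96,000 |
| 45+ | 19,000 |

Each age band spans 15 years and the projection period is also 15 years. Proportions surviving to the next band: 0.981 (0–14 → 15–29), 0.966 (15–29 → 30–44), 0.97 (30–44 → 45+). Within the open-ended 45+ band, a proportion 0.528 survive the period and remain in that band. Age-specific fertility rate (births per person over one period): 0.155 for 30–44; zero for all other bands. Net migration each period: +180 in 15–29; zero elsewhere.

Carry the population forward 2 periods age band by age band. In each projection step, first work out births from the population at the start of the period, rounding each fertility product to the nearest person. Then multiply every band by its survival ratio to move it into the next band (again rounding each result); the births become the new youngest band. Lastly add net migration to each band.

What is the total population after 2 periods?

205215

(Groups numbered youngest = 1 to oldest = 4.)
Period 1:
Births: 96000 × 0.155 = 14880
Group 2: 55000 × 0.981 = 53955
Group 3: 77000 × 0.966 = 74382
Group 4: 96000 × 0.97 + 19000 × 0.528 = 93120 + 10032 = 103152
Net migration: Group 2 + 180 → 54135
Population now: 0–14=14880, 15–29=54135, 30–44=74382, 45+=103152
Period 2:
Births: 74382 × 0.155 = 11529
Group 2: 14880 × 0.981 = 14597
Group 3: 54135 × 0.966 = 52294
Group 4: 74382 × 0.97 + 103152 × 0.528 = 72151 + 54464 = 126615
Net migration: Group 2 + 180 → 14777
Population now: 0–14=11529, 15–29=14777, 30–44=52294, 45+=126615
Total after period 2: 11529 + 14777 + 52294 + 126615 = 205215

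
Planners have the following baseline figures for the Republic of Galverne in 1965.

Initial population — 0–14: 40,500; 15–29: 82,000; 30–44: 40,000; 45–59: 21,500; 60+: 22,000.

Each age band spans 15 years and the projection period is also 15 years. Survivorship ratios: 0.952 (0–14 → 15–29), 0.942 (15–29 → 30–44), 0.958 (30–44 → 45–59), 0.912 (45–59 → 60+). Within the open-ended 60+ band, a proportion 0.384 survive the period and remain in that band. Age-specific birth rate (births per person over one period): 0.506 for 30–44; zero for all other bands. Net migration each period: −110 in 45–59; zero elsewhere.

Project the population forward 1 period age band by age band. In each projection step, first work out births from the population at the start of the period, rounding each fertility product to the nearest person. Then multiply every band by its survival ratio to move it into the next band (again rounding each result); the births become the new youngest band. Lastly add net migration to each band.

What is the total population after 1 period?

202306

Period 1:
Births: 40000 × 0.506 = 20240
15–29: 40500 × 0.952 = 38556
30–44: 82000 × 0.942 = 77244
45–59: 40000 × 0.958 = 38320
60+: 21500 × 0.912 + 22000 × 0.384 = 19608 + 8448 = 28056
Net migration: 45–59 − 110 → 38210
End of period: [20240, 38556, 77244, 38210, 28056]
Total after period 1: 20240 + 38556 + 77244 + 38210 + 28056 = 202306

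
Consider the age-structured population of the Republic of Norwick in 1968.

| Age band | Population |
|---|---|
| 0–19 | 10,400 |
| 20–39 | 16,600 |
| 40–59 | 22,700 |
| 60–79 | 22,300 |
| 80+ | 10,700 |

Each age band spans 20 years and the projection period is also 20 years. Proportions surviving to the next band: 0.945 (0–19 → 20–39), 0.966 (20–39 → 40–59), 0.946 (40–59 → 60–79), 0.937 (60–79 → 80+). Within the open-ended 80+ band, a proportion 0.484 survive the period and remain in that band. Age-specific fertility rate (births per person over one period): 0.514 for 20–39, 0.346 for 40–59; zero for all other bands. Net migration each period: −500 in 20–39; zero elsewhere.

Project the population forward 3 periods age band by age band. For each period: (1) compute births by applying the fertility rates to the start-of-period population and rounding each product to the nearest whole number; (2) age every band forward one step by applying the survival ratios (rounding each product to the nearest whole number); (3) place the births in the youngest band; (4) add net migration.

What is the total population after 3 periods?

— Period 1 —
Births: 16600 × 0.514 = 8532  |  22700 × 0.346 = 7854 → 16386
20–39: 10400 × 0.945 = 9828
40–59: 16600 × 0.966 = 16036
60–79: 22700 × 0.946 = 21474
80+: 22300 × 0.937 + 10700 × 0.484 = 20895 + 5179 = 26074
Net migration: 20–39 − 500 → 9328
→ [16386, 9328, 16036, 21474, 26074]
— Period 2 —
Births: 9328 × 0.514 = 4795  |  16036 × 0.346 = 5548 → 10343
20–39: 16386 × 0.945 = 15485
40–59: 9328 × 0.966 = 9011
60–79: 16036 × 0.946 = 15170
80+: 21474 × 0.937 + 26074 × 0.484 = 20121 + 12620 = 32741
Net migration: 20–39 − 500 → 14985
→ [10343, 14985, 9011, 15170, 32741]
— Period 3 —
Births: 14985 × 0.514 = 7702  |  9011 × 0.346 = 3118 → 10820
20–39: 10343 × 0.945 = 9774
40–59: 14985 × 0.966 = 14476
60–79: 9011 × 0.946 = 8524
80+: 15170 × 0.937 + 32741 × 0.484 = 14214 + 15847 = 30061
Net migration: 20–39 − 500 → 9274
→ [10820, 9274, 14476, 8524, 30061]
Total after period 3: 10820 + 9274 + 14476 + 8524 + 30061 = 73155

73155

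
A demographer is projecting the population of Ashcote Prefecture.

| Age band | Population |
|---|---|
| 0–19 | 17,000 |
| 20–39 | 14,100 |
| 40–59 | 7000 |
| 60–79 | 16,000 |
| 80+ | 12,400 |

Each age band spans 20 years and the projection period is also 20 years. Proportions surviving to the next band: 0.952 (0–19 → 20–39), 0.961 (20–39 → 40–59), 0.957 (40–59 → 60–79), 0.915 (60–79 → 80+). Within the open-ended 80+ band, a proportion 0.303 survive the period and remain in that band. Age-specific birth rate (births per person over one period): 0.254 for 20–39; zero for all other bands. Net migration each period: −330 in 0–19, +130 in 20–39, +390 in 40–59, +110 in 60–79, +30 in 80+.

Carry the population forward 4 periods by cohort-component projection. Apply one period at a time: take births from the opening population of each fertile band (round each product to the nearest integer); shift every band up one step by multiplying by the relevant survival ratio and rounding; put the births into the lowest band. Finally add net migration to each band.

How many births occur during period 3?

Let band 1 be 0–19 through band 5 = 80+.
Period 1.
Births: 14100 × 0.254 = 3581
Band 2: 17000 × 0.952 = 16184
Band 3: 14100 × 0.961 = 13550
Band 4: 7000 × 0.957 = 6699
Band 5: 16000 × 0.915 + 12400 × 0.303 = 14640 + 3757 = 18397
Net migration: Band 1 − 330 → 3251; Band 2 + 130 → 16314; Band 3 + 390 → 13940; Band 4 + 110 → 6809; Band 5 + 30 → 18427
End of period: [3251, 16314, 13940, 6809, 18427]
Period 2.
Births: 16314 × 0.254 = 4144
Band 2: 3251 × 0.952 = 3095
Band 3: 16314 × 0.961 = 15678
Band 4: 13940 × 0.957 = 13341
Band 5: 6809 × 0.915 + 18427 × 0.303 = 6230 + 5583 = 11813
Net migration: Band 1 − 330 → 3814; Band 2 + 130 → 3225; Band 3 + 390 → 16068; Band 4 + 110 → 13451; Band 5 + 30 → 11843
End of period: [3814, 3225, 16068, 13451, 11843]
Period 3.
Births: 3225 × 0.254 = 819
Band 2: 3814 × 0.952 = 3631
Band 3: 3225 × 0.961 = 3099
Band 4: 16068 × 0.957 = 15377
Band 5: 13451 × 0.915 + 11843 × 0.303 = 12308 + 3588 = 15896
Net migration: Band 1 − 330 → 489; Band 2 + 130 → 3761; Band 3 + 390 → 3489; Band 4 + 110 → 15487; Band 5 + 30 → 15926
End of period: [489, 3761, 3489, 15487, 15926]

819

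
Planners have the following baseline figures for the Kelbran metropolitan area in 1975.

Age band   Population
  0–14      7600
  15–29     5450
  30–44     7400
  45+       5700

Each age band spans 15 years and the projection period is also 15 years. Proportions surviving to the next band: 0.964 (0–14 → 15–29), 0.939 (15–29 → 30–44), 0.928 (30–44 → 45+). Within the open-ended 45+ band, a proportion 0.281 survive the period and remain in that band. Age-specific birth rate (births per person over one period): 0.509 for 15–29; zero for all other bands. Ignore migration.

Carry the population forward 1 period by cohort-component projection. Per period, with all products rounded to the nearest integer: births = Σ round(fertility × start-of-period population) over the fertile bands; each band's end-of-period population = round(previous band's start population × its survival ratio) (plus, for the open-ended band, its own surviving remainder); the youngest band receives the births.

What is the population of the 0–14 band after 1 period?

— Period 1 —
Births: 5450 × 0.509 = 2774
15–29: 7600 × 0.964 = 7326
30–44: 5450 × 0.939 = 5118
45+: 7400 × 0.928 + 5700 × 0.281 = 6867 + 1602 = 8469
End of period: [2774, 7326, 5118, 8469]

2774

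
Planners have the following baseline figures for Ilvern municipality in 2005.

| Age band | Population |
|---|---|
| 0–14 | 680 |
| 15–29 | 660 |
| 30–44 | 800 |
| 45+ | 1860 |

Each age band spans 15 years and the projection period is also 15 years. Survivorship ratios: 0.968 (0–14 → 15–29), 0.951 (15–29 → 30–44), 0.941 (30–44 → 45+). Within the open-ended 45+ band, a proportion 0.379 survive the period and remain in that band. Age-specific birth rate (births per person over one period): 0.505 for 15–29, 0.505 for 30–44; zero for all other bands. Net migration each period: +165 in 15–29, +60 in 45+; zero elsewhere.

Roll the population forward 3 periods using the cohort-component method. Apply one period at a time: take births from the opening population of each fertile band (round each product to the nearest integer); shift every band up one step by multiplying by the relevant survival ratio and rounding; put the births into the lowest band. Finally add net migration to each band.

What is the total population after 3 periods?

Numbering the bands 1..4 from youngest to oldest:
Period 1.
Births: 660 × 0.505 = 333, 800 × 0.505 = 404 — total 737
Band 2: 680 × 0.968 = 658
Band 3: 660 × 0.951 = 628
Band 4: 800 × 0.941 + 1860 × 0.379 = 753 + 705 = 1458
Net migration: Band 2 + 165 → 823; Band 4 + 60 → 1518
Population now: 0–14=737, 15–29=823, 30–44=628, 45+=1518
Period 2.
Births: 823 × 0.505 = 416, 628 × 0.505 = 317 — total 733
Band 2: 737 × 0.968 = 713
Band 3: 823 × 0.951 = 783
Band 4: 628 × 0.941 + 1518 × 0.379 = 591 + 575 = 1166
Net migration: Band 2 + 165 → 878; Band 4 + 60 → 1226
Population now: 0–14=733, 15–29=878, 30–44=783, 45+=1226
Period 3.
Births: 878 × 0.505 = 443, 783 × 0.505 = 395 — total 838
Band 2: 733 × 0.968 = 710
Band 3: 878 × 0.951 = 835
Band 4: 783 × 0.941 + 1226 × 0.379 = 737 + 465 = 1202
Net migration: Band 2 + 165 → 875; Band 4 + 60 → 1262
Population now: 0–14=838, 15–29=875, 30–44=835, 45+=1262
Total after period 3: 838 + 875 + 835 + 1262 = 3810

3810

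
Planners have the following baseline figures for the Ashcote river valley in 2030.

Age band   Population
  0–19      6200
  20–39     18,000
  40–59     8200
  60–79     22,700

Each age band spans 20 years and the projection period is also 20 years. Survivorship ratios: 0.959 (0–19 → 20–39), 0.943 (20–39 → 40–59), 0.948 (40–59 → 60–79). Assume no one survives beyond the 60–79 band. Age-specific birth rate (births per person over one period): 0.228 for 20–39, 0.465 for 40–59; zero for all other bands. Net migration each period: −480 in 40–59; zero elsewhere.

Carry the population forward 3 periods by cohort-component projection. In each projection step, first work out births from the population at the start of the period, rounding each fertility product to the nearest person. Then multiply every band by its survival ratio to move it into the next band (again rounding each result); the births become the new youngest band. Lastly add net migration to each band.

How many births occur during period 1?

7917

— Period 1 —
Births: 18000 × 0.228 = 4104 ; 8200 × 0.465 = 3813 ⇒ total 7917
20–39: 6200 × 0.959 = 5946
40–59: 18000 × 0.943 = 16974
60–79: 8200 × 0.948 = 7774
Net migration: 40–59 − 480 → 16494
Population now: 0–19=7917, 20–39=5946, 40–59=16494, 60–79=7774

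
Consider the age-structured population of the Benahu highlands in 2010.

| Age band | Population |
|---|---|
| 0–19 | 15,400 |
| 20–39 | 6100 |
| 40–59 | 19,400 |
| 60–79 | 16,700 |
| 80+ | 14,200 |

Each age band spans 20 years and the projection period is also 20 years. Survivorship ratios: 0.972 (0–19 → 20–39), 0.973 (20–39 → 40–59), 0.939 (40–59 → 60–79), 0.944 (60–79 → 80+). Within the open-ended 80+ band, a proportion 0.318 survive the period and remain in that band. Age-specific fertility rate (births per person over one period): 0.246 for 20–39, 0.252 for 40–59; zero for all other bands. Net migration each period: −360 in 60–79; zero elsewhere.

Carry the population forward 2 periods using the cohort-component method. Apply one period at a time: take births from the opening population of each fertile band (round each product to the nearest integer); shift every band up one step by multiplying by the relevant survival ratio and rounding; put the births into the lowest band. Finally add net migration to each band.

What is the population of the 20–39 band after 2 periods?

— Period 1 —
Births: 6100 × 0.246 = 1501  |  19400 × 0.252 = 4889 ⇒ total 6390
20–39: 15400 × 0.972 = 14969
40–59: 6100 × 0.973 = 5935
60–79: 19400 × 0.939 = 18217
80+: 16700 × 0.944 + 14200 × 0.318 = 15765 + 4516 = 20281
Net migration: 60–79 − 360 → 17857
→ [6390, 14969, 5935, 17857, 20281]
— Period 2 —
Births: 14969 × 0.246 = 3682  |  5935 × 0.252 = 1496 ⇒ total 5178
20–39: 6390 × 0.972 = 6211
40–59: 14969 × 0.973 = 14565
60–79: 5935 × 0.939 = 5573
80+: 17857 × 0.944 + 20281 × 0.318 = 16857 + 6449 = 23306
Net migration: 60–79 − 360 → 5213
→ [5178, 6211, 14565, 5213, 23306]

6211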